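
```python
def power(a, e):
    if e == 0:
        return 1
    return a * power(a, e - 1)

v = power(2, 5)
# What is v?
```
Call trace:
power(a=2, e=5)
  power(a=2, e=4)
    power(a=2, e=3)
      power(a=2, e=2)
        power(a=2, e=1)
          power(a=2, e=0)
          -> return 1
        -> return 2
      -> return 4
    -> return 8
  -> return 16
-> return 32

Final answer: 32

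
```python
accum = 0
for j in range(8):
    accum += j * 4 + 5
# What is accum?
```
Trace:
  accum=0
  accum=5, j=0
  accum=14, j=1
  accum=27, j=2
  accum=44, j=3
  accum=65, j=4
  accum=90, j=5
  accum=119, j=6
  accum=152, j=7

Final answer: 152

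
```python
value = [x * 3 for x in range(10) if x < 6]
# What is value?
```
Trace:
  x=0
  x=1
  x=2
  x=3
  x=4
  x=5
  x=6
  x=7
  x=8
  x=9
  value=[0, 3, 6, 9, 12, 15]

Final answer: [0, 3, 6, 9, 12, 15]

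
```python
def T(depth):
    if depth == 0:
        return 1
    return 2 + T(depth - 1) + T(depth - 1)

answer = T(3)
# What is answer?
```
Call trace (a repeated sub-call is expanded the first time; later identical calls just restate its return value):
T(depth=3)
  T(depth=2)
    T(depth=1)
      T(depth=0)
      -> return 1
      T(depth=0)
      -> return 1
    -> return 4
    T(depth=1) -> return 4  (same call as traced above)
  -> return 10
  T(depth=2) -> return 10  (same call as traced above)
-> return 22

Final answer: 22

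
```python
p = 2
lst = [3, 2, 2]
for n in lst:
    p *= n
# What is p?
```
Trace:
  p=2
  p=6, n=3
  p=12, n=2
  p=24, n=2

Final answer: 24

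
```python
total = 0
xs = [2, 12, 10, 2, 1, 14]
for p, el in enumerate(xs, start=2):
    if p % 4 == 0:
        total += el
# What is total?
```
Trace:
  total=0
  total=0, p=2, el=2
  total=0, p=3, el=12
  total=10, p=4, el=10
  total=10, p=5, el=2
  total=10, p=6, el=1
  total=10, p=7, el=14

Final answer: 10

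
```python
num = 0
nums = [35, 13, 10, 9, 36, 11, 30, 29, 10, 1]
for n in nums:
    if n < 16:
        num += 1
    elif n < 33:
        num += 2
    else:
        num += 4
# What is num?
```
Trace:
  num=0
  num=4, n=35
  num=5, n=13
  num=6, n=10
  num=7, n=9
  num=11, n=36
  num=12, n=11
  num=14, n=30
  num=16, n=29
  num=17, n=10
  num=18, n=1

Final answer: 18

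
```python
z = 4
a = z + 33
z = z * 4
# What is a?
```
Trace:
  z=4
  z=4, a=37
  z=16, a=37

Final answer: 37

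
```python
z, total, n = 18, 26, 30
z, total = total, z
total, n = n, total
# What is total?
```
Trace:
  z=18, total=26, n=30
  z=26, total=18, n=30
  z=26, total=30, n=18

Final answer: 30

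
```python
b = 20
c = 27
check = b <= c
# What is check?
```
Trace:
  b=20
  b=20, c=27
  b=20, c=27, check=True

Final answer: True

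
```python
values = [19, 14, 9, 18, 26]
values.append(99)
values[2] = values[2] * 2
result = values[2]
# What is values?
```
Trace:
  values=[19, 14, 9, 18, 26]
  values=[19, 14, 9, 18, 26, 99]
  values=[19, 14, 18, 18, 26, 99]
  values=[19, 14, 18, 18, 26, 99], result=18

Final answer: [19, 14, 18, 18, 26, 99]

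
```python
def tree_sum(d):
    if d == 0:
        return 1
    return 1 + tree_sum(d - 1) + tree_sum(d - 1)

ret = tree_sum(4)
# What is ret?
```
Call trace (a repeated sub-call is expanded the first time; later identical calls just restate its return value):
tree_sum(d=4)
  tree_sum(d=3)
    tree_sum(d=2)
      tree_sum(d=1)
        tree_sum(d=0)
        -> return 1
        tree_sum(d=0)
        -> return 1
      -> return 3
      tree_sum(d=1) -> return 3  (same call as traced above)
    -> return 7
    tree_sum(d=2) -> return 7  (same call as traced above)
  -> return 15
  tree_sum(d=3) -> return 15  (same call as traced above)
-> return 31

Final answer: 31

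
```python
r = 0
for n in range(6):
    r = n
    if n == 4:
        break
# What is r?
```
Trace:
  r=0
  r=0, n=0
  r=1, n=1
  r=2, n=2
  r=3, n=3
  r=4, n=4

Final answer: 4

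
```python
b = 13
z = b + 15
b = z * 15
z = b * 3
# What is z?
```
Trace:
  b=13
  b=13, z=28
  b=420, z=28
  b=420, z=1260

Final answer: 1260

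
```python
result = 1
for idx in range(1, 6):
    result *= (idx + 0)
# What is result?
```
Trace:
  result=1
  result=1, idx=1
  result=2, idx=2
  result=6, idx=3
  result=24, idx=4
  result=120, idx=5

Final answer: 120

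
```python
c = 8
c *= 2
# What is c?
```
Trace:
  c=8
  c=16

Final answer: 16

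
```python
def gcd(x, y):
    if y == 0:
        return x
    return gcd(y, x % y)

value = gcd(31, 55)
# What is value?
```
Call trace:
gcd(x=31, y=55)
  gcd(x=55, y=31)
    gcd(x=31, y=24)
      gcd(x=24, y=7)
        gcd(x=7, y=3)
          gcd(x=3, y=1)
            gcd(x=1, y=0)
            -> return 1
          -> return 1
        -> return 1
      -> return 1
    -> return 1
  -> return 1
-> return 1

Final answer: 1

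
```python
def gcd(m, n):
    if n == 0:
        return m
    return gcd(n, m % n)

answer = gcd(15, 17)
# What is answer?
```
Call trace:
gcd(m=15, n=17)
  gcd(m=17, n=15)
    gcd(m=15, n=2)
      gcd(m=2, n=1)
        gcd(m=1, n=0)
        -> return 1
      -> return 1
    -> return 1
  -> return 1
-> return 1

Final answer: 1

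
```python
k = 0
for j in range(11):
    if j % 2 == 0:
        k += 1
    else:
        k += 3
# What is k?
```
Trace:
  k=0
  k=1, j=0
  k=4, j=1
  k=5, j=2
  k=8, j=3
  k=9, j=4
  k=12, j=5
  k=13, j=6
  k=16, j=7
  k=17, j=8
  k=20, j=9
  k=21, j=10

Final answer: 21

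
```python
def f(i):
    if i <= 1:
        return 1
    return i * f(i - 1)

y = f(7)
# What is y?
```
Call trace:
f(i=7)
  f(i=6)
    f(i=5)
      f(i=4)
        f(i=3)
          f(i=2)
            f(i=1)
            -> return 1
          -> return 2
        -> return 6
      -> return 24
    -> return 120
  -> return 720
-> return 5040

Final answer: 5040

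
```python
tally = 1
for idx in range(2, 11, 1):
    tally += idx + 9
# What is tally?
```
Trace:
  tally=1
  tally=12, idx=2
  tally=24, idx=3
  tally=37, idx=4
  tally=51, idx=5
  tally=66, idx=6
  tally=82, idx=7
  tally=99, idx=8
  tally=117, idx=9
  tally=136, idx=10

Final answer: 136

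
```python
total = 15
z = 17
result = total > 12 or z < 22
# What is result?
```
Trace:
  total=15
  total=15, z=17
  total=15, z=17, result=True

Final answer: True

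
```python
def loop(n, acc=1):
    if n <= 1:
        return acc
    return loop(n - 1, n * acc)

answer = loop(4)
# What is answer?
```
Call trace:
loop(n=4, acc=1)
  loop(n=3, acc=4)
    loop(n=2, acc=12)
      loop(n=1, acc=24)
      -> return 24
    -> return 24
  -> return 24
-> return 24

Final answer: 24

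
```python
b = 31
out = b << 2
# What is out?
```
Trace:
  b=31
  b=31, out=124

Final answer: 124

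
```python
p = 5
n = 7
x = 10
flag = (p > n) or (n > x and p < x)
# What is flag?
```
Trace:
  p=5
  p=5, n=7
  p=5, n=7, x=10
  p=5, n=7, x=10, flag=False

Final answer: False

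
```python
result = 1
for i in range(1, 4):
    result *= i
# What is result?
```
Trace:
  result=1
  result=1, i=1
  result=2, i=2
  result=6, i=3

Final answer: 6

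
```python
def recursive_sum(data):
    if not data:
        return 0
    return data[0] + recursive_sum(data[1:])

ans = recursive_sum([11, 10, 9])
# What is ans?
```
Call trace:
recursive_sum(data=[11, 10, 9])
  recursive_sum(data=[10, 9])
    recursive_sum(data=[9])
      recursive_sum(data=[])
      -> return 0
    -> return 9
  -> return 19
-> return 30

Final answer: 30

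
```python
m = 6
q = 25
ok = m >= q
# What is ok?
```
Trace:
  m=6
  m=6, q=25
  m=6, q=25, ok=False

Final answer: False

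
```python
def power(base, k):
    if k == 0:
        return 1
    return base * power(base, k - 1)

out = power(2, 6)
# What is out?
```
Call trace:
power(base=2, k=6)
  power(base=2, k=5)
    power(base=2, k=4)
      power(base=2, k=3)
        power(base=2, k=2)
          power(base=2, k=1)
            power(base=2, k=0)
            -> return 1
          -> return 2
        -> return 4
      -> return 8
    -> return 16
  -> return 32
-> return 64

Final answer: 64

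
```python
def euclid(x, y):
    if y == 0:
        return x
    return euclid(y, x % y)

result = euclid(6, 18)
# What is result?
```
Call trace:
euclid(x=6, y=18)
  euclid(x=18, y=6)
    euclid(x=6, y=0)
    -> return 6
  -> return 6
-> return 6

Final answer: 6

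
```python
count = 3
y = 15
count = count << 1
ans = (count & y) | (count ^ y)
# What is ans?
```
Trace:
  count=3
  count=3, y=15
  count=6, y=15
  count=6, y=15, ans=15

Final answer: 15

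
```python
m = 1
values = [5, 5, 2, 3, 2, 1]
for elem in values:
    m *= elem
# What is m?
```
Trace:
  m=1
  m=5, elem=5
  m=25, elem=5
  m=50, elem=2
  m=150, elem=3
  m=300, elem=2
  m=300, elem=1

Final answer: 300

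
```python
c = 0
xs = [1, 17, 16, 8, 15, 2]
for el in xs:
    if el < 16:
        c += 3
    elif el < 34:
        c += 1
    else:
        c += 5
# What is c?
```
Trace:
  c=0
  c=3, el=1
  c=4, el=17
  c=5, el=16
  c=8, el=8
  c=11, el=15
  c=14, el=2

Final answer: 14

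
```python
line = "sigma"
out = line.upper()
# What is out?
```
Trace:
  line='sigma'
  line='sigma', out='SIGMA'

Final answer: 'SIGMA'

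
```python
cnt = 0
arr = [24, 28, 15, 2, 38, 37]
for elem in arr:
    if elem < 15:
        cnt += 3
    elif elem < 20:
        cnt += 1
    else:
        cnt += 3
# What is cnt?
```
Trace:
  cnt=0
  cnt=3, elem=24
  cnt=6, elem=28
  cnt=7, elem=15
  cnt=10, elem=2
  cnt=13, elem=38
  cnt=16, elem=37

Final answer: 16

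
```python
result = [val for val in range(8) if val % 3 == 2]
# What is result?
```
Trace:
  val=0
  val=1
  val=2
  val=3
  val=4
  val=5
  val=6
  val=7
  result=[2, 5]

Final answer: [2, 5]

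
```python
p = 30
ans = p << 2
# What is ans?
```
Trace:
  p=30
  p=30, ans=120

Final answer: 120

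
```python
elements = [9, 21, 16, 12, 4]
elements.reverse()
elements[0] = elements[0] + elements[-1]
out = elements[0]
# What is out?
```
Trace:
  elements=[9, 21, 16, 12, 4]
  elements=[4, 12, 16, 21, 9]
  elements=[13, 12, 16, 21, 9]
  elements=[13, 12, 16, 21, 9], out=13

Final answer: 13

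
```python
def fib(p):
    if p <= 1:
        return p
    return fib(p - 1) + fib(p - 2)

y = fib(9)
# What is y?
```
Call trace (a repeated sub-call is expanded the first time; later identical calls just restate its return value):
fib(p=9)
  fib(p=8)
    fib(p=7)
      fib(p=6)
        fib(p=5)
          fib(p=4)
            fib(p=3)
              fib(p=2)
                fib(p=1)
                -> return 1
                fib(p=0)
                -> return 0
              -> return 1
              fib(p=1)
              -> return 1
            -> return 2
            fib(p=2) -> return 1  (same call as traced above)
          -> return 3
          fib(p=3) -> return 2  (same call as traced above)
        -> return 5
        fib(p=4) -> return 3  (same call as traced above)
      -> return 8
      fib(p=5) -> return 5  (same call as traced above)
    -> return 13
    fib(p=6) -> return 8  (same call as traced above)
  -> return 21
  fib(p=7) -> return 13  (same call as traced above)
-> return 34

Final answer: 34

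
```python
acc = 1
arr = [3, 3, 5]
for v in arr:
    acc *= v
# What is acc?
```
Trace:
  acc=1
  acc=3, v=3
  acc=9, v=3
  acc=45, v=5

Final answer: 45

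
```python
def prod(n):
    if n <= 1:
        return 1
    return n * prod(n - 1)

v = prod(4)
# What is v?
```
Call trace:
prod(n=4)
  prod(n=3)
    prod(n=2)
      prod(n=1)
      -> return 1
    -> return 2
  -> return 6
-> return 24

Final answer: 24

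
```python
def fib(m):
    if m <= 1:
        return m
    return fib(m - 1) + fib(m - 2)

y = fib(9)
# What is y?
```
Call trace (a repeated sub-call is expanded the first time; later identical calls just restate its return value):
fib(m=9)
  fib(m=8)
    fib(m=7)
      fib(m=6)
        fib(m=5)
          fib(m=4)
            fib(m=3)
              fib(m=2)
                fib(m=1)
                -> return 1
                fib(m=0)
                -> return 0
              -> return 1
              fib(m=1)
              -> return 1
            -> return 2
            fib(m=2) -> return 1  (same call as traced above)
          -> return 3
          fib(m=3) -> return 2  (same call as traced above)
        -> return 5
        fib(m=4) -> return 3  (same call as traced above)
      -> return 8
      fib(m=5) -> return 5  (same call as traced above)
    -> return 13
    fib(m=6) -> return 8  (same call as traced above)
  -> return 21
  fib(m=7) -> return 13  (same call as traced above)
-> return 34

Final answer: 34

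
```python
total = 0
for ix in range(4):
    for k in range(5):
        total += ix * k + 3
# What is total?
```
Trace:
  total=0
  total=3, ix=0, k=0
  total=6, ix=0, k=1
  total=9, ix=0, k=2
  total=12, ix=0, k=3
  total=15, ix=0, k=4
  total=18, ix=1, k=0
  total=22, ix=1, k=1
  total=27, ix=1, k=2
  total=33, ix=1, k=3
  total=40, ix=1, k=4
  total=43, ix=2, k=0
  total=48, ix=2, k=1
  total=55, ix=2, k=2
  total=64, ix=2, k=3
  total=75, ix=2, k=4
  total=78, ix=3, k=0
  total=84, ix=3, k=1
  total=93, ix=3, k=2
  total=105, ix=3, k=3
  total=120, ix=3, k=4

Final answer: 120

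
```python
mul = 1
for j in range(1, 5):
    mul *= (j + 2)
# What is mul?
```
Trace:
  mul=1
  mul=3, j=1
  mul=12, j=2
  mul=60, j=3
  mul=360, j=4

Final answer: 360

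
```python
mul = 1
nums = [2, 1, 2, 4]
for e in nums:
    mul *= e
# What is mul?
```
Trace:
  mul=1
  mul=2, e=2
  mul=2, e=1
  mul=4, e=2
  mul=16, e=4

Final answer: 16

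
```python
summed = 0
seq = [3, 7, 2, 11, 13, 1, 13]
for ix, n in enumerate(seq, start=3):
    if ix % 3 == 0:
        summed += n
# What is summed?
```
Trace:
  summed=0
  summed=3, ix=3, n=3
  summed=3, ix=4, n=7
  summed=3, ix=5, n=2
  summed=14, ix=6, n=11
  summed=14, ix=7, n=13
  summed=14, ix=8, n=1
  summed=27, ix=9, n=13

Final answer: 27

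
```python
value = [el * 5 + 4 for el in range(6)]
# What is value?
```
Trace:
  el=0
  el=1
  el=2
  el=3
  el=4
  el=5
  value=[4, 9, 14, 19, 24, 29]

Final answer: [4, 9, 14, 19, 24, 29]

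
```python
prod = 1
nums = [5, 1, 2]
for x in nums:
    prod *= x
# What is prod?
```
Trace:
  prod=1
  prod=5, x=5
  prod=5, x=1
  prod=10, x=2

Final answer: 10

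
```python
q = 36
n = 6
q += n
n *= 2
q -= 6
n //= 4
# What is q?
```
Trace:
  q=36
  q=36, n=6
  q=42, n=6
  q=42, n=12
  q=36, n=12
  q=36, n=3

Final answer: 36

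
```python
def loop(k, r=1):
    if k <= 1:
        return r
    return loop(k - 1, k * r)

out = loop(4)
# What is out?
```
Call trace:
loop(k=4, r=1)
  loop(k=3, r=4)
    loop(k=2, r=12)
      loop(k=1, r=24)
      -> return 24
    -> return 24
  -> return 24
-> return 24

Final answer: 24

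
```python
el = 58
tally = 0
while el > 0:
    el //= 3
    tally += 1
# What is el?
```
Trace:
  el=58
  el=58, tally=0
  el=19, tally=1
  el=6, tally=2
  el=2, tally=3
  el=0, tally=4

Final answer: 0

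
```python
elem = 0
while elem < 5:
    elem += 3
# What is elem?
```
Trace:
  elem=0
  elem=3
  elem=6

Final answer: 6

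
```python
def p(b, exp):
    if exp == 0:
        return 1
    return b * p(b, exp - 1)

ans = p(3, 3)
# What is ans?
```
Call trace:
p(b=3, exp=3)
  p(b=3, exp=2)
    p(b=3, exp=1)
      p(b=3, exp=0)
      -> return 1
    -> return 3
  -> return 9
-> return 27

Final answer: 27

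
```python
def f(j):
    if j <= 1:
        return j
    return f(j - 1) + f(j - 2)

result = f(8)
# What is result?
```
Call trace (a repeated sub-call is expanded the first time; later identical calls just restate its return value):
f(j=8)
  f(j=7)
    f(j=6)
      f(j=5)
        f(j=4)
          f(j=3)
            f(j=2)
              f(j=1)
              -> return 1
              f(j=0)
              -> return 0
            -> return 1
            f(j=1)
            -> return 1
          -> return 2
          f(j=2) -> return 1  (same call as traced above)
        -> return 3
        f(j=3) -> return 2  (same call as traced above)
      -> return 5
      f(j=4) -> return 3  (same call as traced above)
    -> return 8
    f(j=5) -> return 5  (same call as traced above)
  -> return 13
  f(j=6) -> return 8  (same call as traced above)
-> return 21

Final answer: 21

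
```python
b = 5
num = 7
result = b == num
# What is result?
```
Trace:
  b=5
  b=5, num=7
  b=5, num=7, result=False

Final answer: False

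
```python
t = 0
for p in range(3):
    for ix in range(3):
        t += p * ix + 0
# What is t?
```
Trace:
  t=0
  t=0, p=0, ix=0
  t=0, p=0, ix=1
  t=0, p=0, ix=2
  t=0, p=1, ix=0
  t=1, p=1, ix=1
  t=3, p=1, ix=2
  t=3, p=2, ix=0
  t=5, p=2, ix=1
  t=9, p=2, ix=2

Final answer: 9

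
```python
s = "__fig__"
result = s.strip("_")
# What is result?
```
Trace:
  s='__fig__'
  s='__fig__', result='fig'

Final answer: 'fig'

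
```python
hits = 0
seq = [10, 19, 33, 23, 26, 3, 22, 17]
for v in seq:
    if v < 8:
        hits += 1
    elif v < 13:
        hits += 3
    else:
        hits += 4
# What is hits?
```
Trace:
  hits=0
  hits=3, v=10
  hits=7, v=19
  hits=11, v=33
  hits=15, v=23
  hits=19, v=26
  hits=20, v=3
  hits=24, v=22
  hits=28, v=17

Final answer: 28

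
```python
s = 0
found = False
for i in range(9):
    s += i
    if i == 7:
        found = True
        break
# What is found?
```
Trace:
  s=0
  s=0, found=False
  s=0, found=False, i=0
  s=1, found=False, i=1
  s=3, found=False, i=2
  s=6, found=False, i=3
  s=10, found=False, i=4
  s=15, found=False, i=5
  s=21, found=False, i=6
  s=28, found=True, i=7

Final answer: True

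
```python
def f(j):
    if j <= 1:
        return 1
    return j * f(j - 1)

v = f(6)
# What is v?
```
Call trace:
f(j=6)
  f(j=5)
    f(j=4)
      f(j=3)
        f(j=2)
          f(j=1)
          -> return 1
        -> return 2
      -> return 6
    -> return 24
  -> return 120
-> return 720

Final answer: 720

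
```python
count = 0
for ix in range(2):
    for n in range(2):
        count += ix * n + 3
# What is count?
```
Trace:
  count=0
  count=3, ix=0, n=0
  count=6, ix=0, n=1
  count=9, ix=1, n=0
  count=13, ix=1, n=1

Final answer: 13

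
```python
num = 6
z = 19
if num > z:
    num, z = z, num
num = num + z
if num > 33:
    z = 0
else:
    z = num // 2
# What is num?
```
Trace:
  num=6
  num=6, z=19
  num=6, z=19
  num=25, z=19
  num=25, z=12

Final answer: 25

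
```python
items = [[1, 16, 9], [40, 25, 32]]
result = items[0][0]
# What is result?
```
Trace:
  items=[[1, 16, 9], [40, 25, 32]]
  items=[[1, 16, 9], [40, 25, 32]], result=1

Final answer: 1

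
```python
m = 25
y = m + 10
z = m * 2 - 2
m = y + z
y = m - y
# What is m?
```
Trace:
  m=25
  m=25, y=35
  m=25, y=35, z=48
  m=83, y=35, z=48
  m=83, y=48, z=48

Final answer: 83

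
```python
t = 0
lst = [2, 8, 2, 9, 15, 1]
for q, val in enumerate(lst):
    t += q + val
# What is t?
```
Trace:
  t=0
  t=2, q=0, val=2
  t=11, q=1, val=8
  t=15, q=2, val=2
  t=27, q=3, val=9
  t=46, q=4, val=15
  t=52, q=5, val=1

Final answer: 52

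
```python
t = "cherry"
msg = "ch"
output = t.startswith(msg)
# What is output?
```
Trace:
  t='cherry'
  t='cherry', msg='ch'
  t='cherry', msg='ch', output=True

Final answer: True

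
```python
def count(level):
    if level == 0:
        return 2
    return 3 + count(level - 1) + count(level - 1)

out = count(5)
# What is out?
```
Call trace (a repeated sub-call is expanded the first time; later identical calls just restate its return value):
count(level=5)
  count(level=4)
    count(level=3)
      count(level=2)
        count(level=1)
          count(level=0)
          -> return 2
          count(level=0)
          -> return 2
        -> return 7
        count(level=1) -> return 7  (same call as traced above)
      -> return 17
      count(level=2) -> return 17  (same call as traced above)
    -> return 37
    count(level=3) -> return 37  (same call as traced above)
  -> return 77
  count(level=4) -> return 77  (same call as traced above)
-> return 157

Final answer: 157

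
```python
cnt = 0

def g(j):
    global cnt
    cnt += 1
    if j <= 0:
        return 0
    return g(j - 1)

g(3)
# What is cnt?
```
Call trace:
g(j=3)
  g(j=2)
    g(j=1)
      g(j=0)
      -> return 0
    -> return 0
  -> return 0
-> return 0

cnt is incremented once per call. g is entered once for each j = 3, 2, 1, 0 (the j <= 0 call returns without recursing), i.e. 3 + 1 calls.
cnt = 4

Final answer: 4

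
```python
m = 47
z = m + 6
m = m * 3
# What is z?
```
Trace:
  m=47
  m=47, z=53
  m=141, z=53

Final answer: 53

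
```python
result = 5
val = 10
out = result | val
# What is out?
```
Trace:
  result=5
  result=5, val=10
  result=5, val=10, out=15

Final answer: 15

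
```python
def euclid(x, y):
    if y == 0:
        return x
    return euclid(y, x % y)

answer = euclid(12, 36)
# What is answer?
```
Call trace:
euclid(x=12, y=36)
  euclid(x=36, y=12)
    euclid(x=12, y=0)
    -> return 12
  -> return 12
-> return 12

Final answer: 12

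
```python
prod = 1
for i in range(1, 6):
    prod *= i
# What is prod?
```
Trace:
  prod=1
  prod=1, i=1
  prod=2, i=2
  prod=6, i=3
  prod=24, i=4
  prod=120, i=5

Final answer: 120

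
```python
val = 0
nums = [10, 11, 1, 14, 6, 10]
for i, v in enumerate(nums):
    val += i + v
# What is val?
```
Trace:
  val=0
  val=10, i=0, v=10
  val=22, i=1, v=11
  val=25, i=2, v=1
  val=42, i=3, v=14
  val=52, i=4, v=6
  val=67, i=5, v=10

Final answer: 67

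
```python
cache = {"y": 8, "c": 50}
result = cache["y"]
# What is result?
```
Trace:
  cache={'y': 8, 'c': 50}
  cache={'y': 8, 'c': 50}, result=8

Final answer: 8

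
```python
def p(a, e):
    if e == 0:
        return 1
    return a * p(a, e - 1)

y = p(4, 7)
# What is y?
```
Call trace:
p(a=4, e=7)
  p(a=4, e=6)
    p(a=4, e=5)
      p(a=4, e=4)
        p(a=4, e=3)
          p(a=4, e=2)
            p(a=4, e=1)
              p(a=4, e=0)
              -> return 1
            -> return 4
          -> return 16
        -> return 64
      -> return 256
    -> return 1024
  -> return 4096
-> return 16384

Final answer: 16384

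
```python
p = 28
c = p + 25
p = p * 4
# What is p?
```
Trace:
  p=28
  p=28, c=53
  p=112, c=53

Final answer: 112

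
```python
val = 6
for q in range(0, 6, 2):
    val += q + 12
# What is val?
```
Trace:
  val=6
  val=18, q=0
  val=32, q=2
  val=48, q=4

Final answer: 48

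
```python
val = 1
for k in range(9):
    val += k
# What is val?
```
Trace:
  val=1
  val=1, k=0
  val=2, k=1
  val=4, k=2
  val=7, k=3
  val=11, k=4
  val=16, k=5
  val=22, k=6
  val=29, k=7
  val=37, k=8

Final answer: 37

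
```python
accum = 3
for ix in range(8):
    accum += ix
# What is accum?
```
Trace:
  accum=3
  accum=3, ix=0
  accum=4, ix=1
  accum=6, ix=2
  accum=9, ix=3
  accum=13, ix=4
  accum=18, ix=5
  accum=24, ix=6
  accum=31, ix=7

Final answer: 31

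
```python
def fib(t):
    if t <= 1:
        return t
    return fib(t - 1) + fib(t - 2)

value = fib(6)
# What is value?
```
Call trace (a repeated sub-call is expanded the first time; later identical calls just restate its return value):
fib(t=6)
  fib(t=5)
    fib(t=4)
      fib(t=3)
        fib(t=2)
          fib(t=1)
          -> return 1
          fib(t=0)
          -> return 0
        -> return 1
        fib(t=1)
        -> return 1
      -> return 2
      fib(t=2) -> return 1  (same call as traced above)
    -> return 3
    fib(t=3) -> return 2  (same call as traced above)
  -> return 5
  fib(t=4) -> return 3  (same call as traced above)
-> return 8

Final answer: 8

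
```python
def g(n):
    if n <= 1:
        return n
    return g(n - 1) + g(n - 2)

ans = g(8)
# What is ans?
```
Call trace (a repeated sub-call is expanded the first time; later identical calls just restate its return value):
g(n=8)
  g(n=7)
    g(n=6)
      g(n=5)
        g(n=4)
          g(n=3)
            g(n=2)
              g(n=1)
              -> return 1
              g(n=0)
              -> return 0
            -> return 1
            g(n=1)
            -> return 1
          -> return 2
          g(n=2) -> return 1  (same call as traced above)
        -> return 3
        g(n=3) -> return 2  (same call as traced above)
      -> return 5
      g(n=4) -> return 3  (same call as traced above)
    -> return 8
    g(n=5) -> return 5  (same call as traced above)
  -> return 13
  g(n=6) -> return 8  (same call as traced above)
-> return 21

Final answer: 21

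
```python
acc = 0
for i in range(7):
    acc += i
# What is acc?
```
Trace:
  acc=0
  acc=0, i=0
  acc=1, i=1
  acc=3, i=2
  acc=6, i=3
  acc=10, i=4
  acc=15, i=5
  acc=21, i=6

Final answer: 21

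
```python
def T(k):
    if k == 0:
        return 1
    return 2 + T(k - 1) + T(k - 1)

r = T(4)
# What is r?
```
Call trace (a repeated sub-call is expanded the first time; later identical calls just restate its return value):
T(k=4)
  T(k=3)
    T(k=2)
      T(k=1)
        T(k=0)
        -> return 1
        T(k=0)
        -> return 1
      -> return 4
      T(k=1) -> return 4  (same call as traced above)
    -> return 10
    T(k=2) -> return 10  (same call as traced above)
  -> return 22
  T(k=3) -> return 22  (same call as traced above)
-> return 46

Final answer: 46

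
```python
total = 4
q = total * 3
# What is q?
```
Trace:
  total=4
  total=4, q=12

Final answer: 12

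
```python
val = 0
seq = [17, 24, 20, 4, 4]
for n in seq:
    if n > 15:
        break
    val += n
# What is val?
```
Trace:
  val=0
  val=0, n=17

Final answer: 0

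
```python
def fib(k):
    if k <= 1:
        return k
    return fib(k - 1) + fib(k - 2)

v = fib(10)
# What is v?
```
Call trace (a repeated sub-call is expanded the first time; later identical calls just restate its return value):
fib(k=10)
  fib(k=9)
    fib(k=8)
      fib(k=7)
        fib(k=6)
          fib(k=5)
            fib(k=4)
              fib(k=3)
                fib(k=2)
                  fib(k=1)
                  -> return 1
                  fib(k=0)
                  -> return 0
                -> return 1
                fib(k=1)
                -> return 1
              -> return 2
              fib(k=2) -> return 1  (same call as traced above)
            -> return 3
            fib(k=3) -> return 2  (same call as traced above)
          -> return 5
          fib(k=4) -> return 3  (same call as traced above)
        -> return 8
        fib(k=5) -> return 5  (same call as traced above)
      -> return 13
      fib(k=6) -> return 8  (same call as traced above)
    -> return 21
    fib(k=7) -> return 13  (same call as traced above)
  -> return 34
  fib(k=8) -> return 21  (same call as traced above)
-> return 55

Final answer: 55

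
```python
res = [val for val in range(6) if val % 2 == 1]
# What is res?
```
Trace:
  val=0
  val=1
  val=2
  val=3
  val=4
  val=5
  res=[1, 3, 5]

Final answer: [1, 3, 5]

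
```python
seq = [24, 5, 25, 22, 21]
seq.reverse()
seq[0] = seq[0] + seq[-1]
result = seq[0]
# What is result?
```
Trace:
  seq=[24, 5, 25, 22, 21]
  seq=[21, 22, 25, 5, 24]
  seq=[45, 22, 25, 5, 24]
  seq=[45, 22, 25, 5, 24], result=45

Final answer: 45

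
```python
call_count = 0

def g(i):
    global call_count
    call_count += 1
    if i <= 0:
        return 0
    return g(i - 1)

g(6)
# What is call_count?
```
Call trace:
g(i=6)
  g(i=5)
    g(i=4)
      g(i=3)
        g(i=2)
          g(i=1)
            g(i=0)
            -> return 0
          -> return 0
        -> return 0
      -> return 0
    -> return 0
  -> return 0
-> return 0

call_count is incremented once per call. g is entered once for each i = 6, 5, 4, 3, 2, 1, 0 (the i <= 0 call returns without recursing), i.e. 6 + 1 calls.
call_count = 7

Final answer: 7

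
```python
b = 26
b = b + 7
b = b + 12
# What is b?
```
Trace:
  b=26
  b=33
  b=45

Final answer: 45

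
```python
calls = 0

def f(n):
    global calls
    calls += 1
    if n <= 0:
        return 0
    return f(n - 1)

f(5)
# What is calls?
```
Call trace:
f(n=5)
  f(n=4)
    f(n=3)
      f(n=2)
        f(n=1)
          f(n=0)
          -> return 0
        -> return 0
      -> return 0
    -> return 0
  -> return 0
-> return 0

calls is incremented once per call. f is entered once for each n = 5, 4, 3, 2, 1, 0 (the n <= 0 call returns without recursing), i.e. 5 + 1 calls.
calls = 6

Final answer: 6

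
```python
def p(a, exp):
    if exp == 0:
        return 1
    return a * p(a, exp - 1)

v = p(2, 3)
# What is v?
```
Call trace:
p(a=2, exp=3)
  p(a=2, exp=2)
    p(a=2, exp=1)
      p(a=2, exp=0)
      -> return 1
    -> return 2
  -> return 4
-> return 8

Final answer: 8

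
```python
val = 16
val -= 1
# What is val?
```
Trace:
  val=16
  val=15

Final answer: 15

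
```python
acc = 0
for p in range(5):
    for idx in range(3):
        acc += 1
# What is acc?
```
Trace:
  acc=0
  acc=1, p=0, idx=0
  acc=2, p=0, idx=1
  acc=3, p=0, idx=2
  acc=4, p=1, idx=0
  acc=5, p=1, idx=1
  acc=6, p=1, idx=2
  acc=7, p=2, idx=0
  acc=8, p=2, idx=1
  acc=9, p=2, idx=2
  acc=10, p=3, idx=0
  acc=11, p=3, idx=1
  acc=12, p=3, idx=2
  acc=13, p=4, idx=0
  acc=14, p=4, idx=1
  acc=15, p=4, idx=2

Final answer: 15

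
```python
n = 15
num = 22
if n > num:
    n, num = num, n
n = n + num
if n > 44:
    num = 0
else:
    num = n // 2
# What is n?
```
Trace:
  n=15
  n=15, num=22
  n=15, num=22
  n=37, num=22
  n=37, num=18

Final answer: 37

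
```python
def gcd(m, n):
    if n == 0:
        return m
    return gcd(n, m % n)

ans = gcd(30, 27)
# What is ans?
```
Call trace:
gcd(m=30, n=27)
  gcd(m=27, n=3)
    gcd(m=3, n=0)
    -> return 3
  -> return 3
-> return 3

Final answer: 3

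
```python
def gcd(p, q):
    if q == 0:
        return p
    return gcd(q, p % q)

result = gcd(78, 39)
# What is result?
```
Call trace:
gcd(p=78, q=39)
  gcd(p=39, q=0)
  -> return 39
-> return 39

Final answer: 39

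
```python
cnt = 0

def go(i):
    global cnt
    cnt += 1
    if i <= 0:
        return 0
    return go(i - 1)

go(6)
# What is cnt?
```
Call trace:
go(i=6)
  go(i=5)
    go(i=4)
      go(i=3)
        go(i=2)
          go(i=1)
            go(i=0)
            -> return 0
          -> return 0
        -> return 0
      -> return 0
    -> return 0
  -> return 0
-> return 0

cnt is incremented once per call. go is entered once for each i = 6, 5, 4, 3, 2, 1, 0 (the i <= 0 call returns without recursing), i.e. 6 + 1 calls.
cnt = 7

Final answer: 7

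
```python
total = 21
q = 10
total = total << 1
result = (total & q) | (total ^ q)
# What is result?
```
Trace:
  total=21
  total=21, q=10
  total=42, q=10
  total=42, q=10, result=42

Final answer: 42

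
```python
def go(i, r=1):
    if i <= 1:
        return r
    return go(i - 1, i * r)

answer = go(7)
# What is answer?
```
Call trace:
go(i=7, r=1)
  go(i=6, r=7)
    go(i=5, r=42)
      go(i=4, r=210)
        go(i=3, r=840)
          go(i=2, r=2520)
            go(i=1, r=5040)
            -> return 5040
          -> return 5040
        -> return 5040
      -> return 5040
    -> return 5040
  -> return 5040
-> return 5040

Final answer: 5040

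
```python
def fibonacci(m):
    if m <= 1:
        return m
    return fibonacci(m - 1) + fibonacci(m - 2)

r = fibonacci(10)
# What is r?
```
Call trace (a repeated sub-call is expanded the first time; later identical calls just restate its return value):
fibonacci(m=10)
  fibonacci(m=9)
    fibonacci(m=8)
      fibonacci(m=7)
        fibonacci(m=6)
          fibonacci(m=5)
            fibonacci(m=4)
              fibonacci(m=3)
                fibonacci(m=2)
                  fibonacci(m=1)
                  -> return 1
                  fibonacci(m=0)
                  -> return 0
                -> return 1
                fibonacci(m=1)
                -> return 1
              -> return 2
              fibonacci(m=2) -> return 1  (same call as traced above)
            -> return 3
            fibonacci(m=3) -> return 2  (same call as traced above)
          -> return 5
          fibonacci(m=4) -> return 3  (same call as traced above)
        -> return 8
        fibonacci(m=5) -> return 5  (same call as traced above)
      -> return 13
      fibonacci(m=6) -> return 8  (same call as traced above)
    -> return 21
    fibonacci(m=7) -> return 13  (same call as traced above)
  -> return 34
  fibonacci(m=8) -> return 21  (same call as traced above)
-> return 55

Final answer: 55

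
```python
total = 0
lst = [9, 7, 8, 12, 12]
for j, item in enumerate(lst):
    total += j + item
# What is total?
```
Trace:
  total=0
  total=9, j=0, item=9
  total=17, j=1, item=7
  total=27, j=2, item=8
  total=42, j=3, item=12
  total=58, j=4, item=12

Final answer: 58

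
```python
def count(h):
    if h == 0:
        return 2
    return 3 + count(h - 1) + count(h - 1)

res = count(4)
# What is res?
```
Call trace (a repeated sub-call is expanded the first time; later identical calls just restate its return value):
count(h=4)
  count(h=3)
    count(h=2)
      count(h=1)
        count(h=0)
        -> return 2
        count(h=0)
        -> return 2
      -> return 7
      count(h=1) -> return 7  (same call as traced above)
    -> return 17
    count(h=2) -> return 17  (same call as traced above)
  -> return 37
  count(h=3) -> return 37  (same call as traced above)
-> return 77

Final answer: 77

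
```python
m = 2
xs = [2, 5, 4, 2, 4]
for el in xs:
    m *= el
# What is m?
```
Trace:
  m=2
  m=4, el=2
  m=20, el=5
  m=80, el=4
  m=160, el=2
  m=640, el=4

Final answer: 640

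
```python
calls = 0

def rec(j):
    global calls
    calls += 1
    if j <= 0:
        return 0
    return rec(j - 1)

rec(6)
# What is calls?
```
Call trace:
rec(j=6)
  rec(j=5)
    rec(j=4)
      rec(j=3)
        rec(j=2)
          rec(j=1)
            rec(j=0)
            -> return 0
          -> return 0
        -> return 0
      -> return 0
    -> return 0
  -> return 0
-> return 0

calls is incremented once per call. rec is entered once for each j = 6, 5, 4, 3, 2, 1, 0 (the j <= 0 call returns without recursing), i.e. 6 + 1 calls.
calls = 7

Final answer: 7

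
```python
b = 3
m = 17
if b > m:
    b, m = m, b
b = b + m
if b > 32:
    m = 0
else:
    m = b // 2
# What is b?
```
Trace:
  b=3
  b=3, m=17
  b=3, m=17
  b=20, m=17
  b=20, m=10

Final answer: 20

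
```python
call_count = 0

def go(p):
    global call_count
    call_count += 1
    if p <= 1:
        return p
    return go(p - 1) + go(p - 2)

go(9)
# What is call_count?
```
Call trace (a repeated sub-call is expanded the first time; later identical calls just restate its return value):
go(p=9)
  go(p=8)
    go(p=7)
      go(p=6)
        go(p=5)
          go(p=4)
            go(p=3)
              go(p=2)
                go(p=1)
                -> return 1
                go(p=0)
                -> return 0
              -> return 1
              go(p=1)
              -> return 1
            -> return 2
            go(p=2) -> return 1  (same call as traced above)
          -> return 3
          go(p=3) -> return 2  (same call as traced above)
        -> return 5
        go(p=4) -> return 3  (same call as traced above)
      -> return 8
      go(p=5) -> return 5  (same call as traced above)
    -> return 13
    go(p=6) -> return 8  (same call as traced above)
  -> return 21
  go(p=7) -> return 13  (same call as traced above)
-> return 34

call_count is incremented once per call, so count the calls in each subtree. Let C(p) = number of calls made by go(p).
C(0) = C(1) = 1 (base case, no recursion); C(p) = 1 + C(p - 1) + C(p - 2) otherwise.
C(2) = 1 + C(1) + C(0) = 1 + 1 + 1 = 3
C(3) = 1 + C(2) + C(1) = 1 + 3 + 1 = 5
C(4) = 1 + C(3) + C(2) = 1 + 5 + 3 = 9
C(5) = 1 + C(4) + C(3) = 1 + 9 + 5 = 15
C(6) = 1 + C(5) + C(4) = 1 + 15 + 9 = 25
C(7) = 1 + C(6) + C(5) = 1 + 25 + 15 = 41
C(8) = 1 + C(7) + C(6) = 1 + 41 + 25 = 67
C(9) = 1 + C(8) + C(7) = 1 + 67 + 41 = 109
call_count = C(9) = 109

Final answer: 109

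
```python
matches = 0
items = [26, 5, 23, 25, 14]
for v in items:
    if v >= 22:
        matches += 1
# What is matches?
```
Trace:
  matches=0
  matches=1, v=26
  matches=1, v=5
  matches=2, v=23
  matches=3, v=25
  matches=3, v=14

Final answer: 3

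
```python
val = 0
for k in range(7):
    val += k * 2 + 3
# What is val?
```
Trace:
  val=0
  val=3, k=0
  val=8, k=1
  val=15, k=2
  val=24, k=3
  val=35, k=4
  val=48, k=5
  val=63, k=6

Final answer: 63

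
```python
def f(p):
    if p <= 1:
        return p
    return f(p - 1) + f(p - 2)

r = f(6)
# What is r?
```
Call trace (a repeated sub-call is expanded the first time; later identical calls just restate its return value):
f(p=6)
  f(p=5)
    f(p=4)
      f(p=3)
        f(p=2)
          f(p=1)
          -> return 1
          f(p=0)
          -> return 0
        -> return 1
        f(p=1)
        -> return 1
      -> return 2
      f(p=2) -> return 1  (same call as traced above)
    -> return 3
    f(p=3) -> return 2  (same call as traced above)
  -> return 5
  f(p=4) -> return 3  (same call as traced above)
-> return 8

Final answer: 8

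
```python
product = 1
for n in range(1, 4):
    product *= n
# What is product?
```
Trace:
  product=1
  product=1, n=1
  product=2, n=2
  product=6, n=3

Final answer: 6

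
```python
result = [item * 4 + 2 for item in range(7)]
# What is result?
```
Trace:
  item=0
  item=1
  item=2
  item=3
  item=4
  item=5
  item=6
  result=[2, 6, 10, 14, 18, 22, 26]

Final answer: [2, 6, 10, 14, 18, 22, 26]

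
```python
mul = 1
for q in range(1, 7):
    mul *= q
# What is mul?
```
Trace:
  mul=1
  mul=1, q=1
  mul=2, q=2
  mul=6, q=3
  mul=24, q=4
  mul=120, q=5
  mul=720, q=6

Final answer: 720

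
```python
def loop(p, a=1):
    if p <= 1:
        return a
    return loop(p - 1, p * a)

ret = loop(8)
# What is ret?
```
Call trace:
loop(p=8, a=1)
  loop(p=7, a=8)
    loop(p=6, a=56)
      loop(p=5, a=336)
        loop(p=4, a=1680)
          loop(p=3, a=6720)
            loop(p=2, a=20160)
              loop(p=1, a=40320)
              -> return 40320
            -> return 40320
          -> return 40320
        -> return 40320
      -> return 40320
    -> return 40320
  -> return 40320
-> return 40320

Final answer: 40320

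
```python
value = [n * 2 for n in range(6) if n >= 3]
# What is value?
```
Trace:
  n=0
  n=1
  n=2
  n=3
  n=4
  n=5
  value=[6, 8, 10]

Final answer: [6, 8, 10]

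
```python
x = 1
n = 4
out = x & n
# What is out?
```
Trace:
  x=1
  x=1, n=4
  x=1, n=4, out=0

Final answer: 0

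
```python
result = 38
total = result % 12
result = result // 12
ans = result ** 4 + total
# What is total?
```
Trace:
  result=38
  result=38, total=2
  result=3, total=2
  result=3, total=2, ans=83

Final answer: 2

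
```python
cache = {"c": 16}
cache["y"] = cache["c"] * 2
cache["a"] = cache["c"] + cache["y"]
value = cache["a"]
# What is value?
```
Trace:
  cache={'c': 16}
  cache={'c': 16, 'y': 32}
  cache={'c': 16, 'y': 32, 'a': 48}
  cache={'c': 16, 'y': 32, 'a': 48}, value=48

Final answer: 48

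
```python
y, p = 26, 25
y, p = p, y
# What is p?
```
Trace:
  y=26, p=25
  y=25, p=26

Final answer: 26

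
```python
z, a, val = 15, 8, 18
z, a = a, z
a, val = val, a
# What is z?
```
Trace:
  z=15, a=8, val=18
  z=8, a=15, val=18
  z=8, a=18, val=15

Final answer: 8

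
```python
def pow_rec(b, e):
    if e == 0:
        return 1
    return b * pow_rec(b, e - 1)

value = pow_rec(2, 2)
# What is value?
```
Call trace:
pow_rec(b=2, e=2)
  pow_rec(b=2, e=1)
    pow_rec(b=2, e=0)
    -> return 1
  -> return 2
-> return 4

Final answer: 4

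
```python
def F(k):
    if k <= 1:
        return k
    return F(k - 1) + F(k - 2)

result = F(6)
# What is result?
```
Call trace (a repeated sub-call is expanded the first time; later identical calls just restate its return value):
F(k=6)
  F(k=5)
    F(k=4)
      F(k=3)
        F(k=2)
          F(k=1)
          -> return 1
          F(k=0)
          -> return 0
        -> return 1
        F(k=1)
        -> return 1
      -> return 2
      F(k=2) -> return 1  (same call as traced above)
    -> return 3
    F(k=3) -> return 2  (same call as traced above)
  -> return 5
  F(k=4) -> return 3  (same call as traced above)
-> return 8

Final answer: 8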